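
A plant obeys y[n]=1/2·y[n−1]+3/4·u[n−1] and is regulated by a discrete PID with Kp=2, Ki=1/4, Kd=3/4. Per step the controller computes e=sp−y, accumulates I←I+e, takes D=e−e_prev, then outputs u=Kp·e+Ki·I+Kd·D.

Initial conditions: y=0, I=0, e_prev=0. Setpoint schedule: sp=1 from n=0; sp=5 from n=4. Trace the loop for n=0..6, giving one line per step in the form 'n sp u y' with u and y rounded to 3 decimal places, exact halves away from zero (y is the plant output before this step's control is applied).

0 1 3.000 0.000
1 1 -4.250 2.250
2 1 10.063 -2.063
3 1 -18.141 6.516
4 5 49.504 -10.348
5 5 -89.212 31.954
6 5 184.434 -50.932

(exact arithmetic carried between steps; '≈' marks a value shown rounded to 6 d.p. or computed from one; I and e_prev carry over from the previous line; the table rounds u and y to 3 d.p., halves away from zero)
n=0: y=0, sp=1, e=sp−y=1; I=1, D=e−e_prev=1; u=2·1+1/4·1+3/4·1=3; next y=1/2·0+3/4·3=2.25
n=1: y=2.25, sp=1, e=sp−y=-1.25; I=-0.25, D=e−e_prev=-2.25; u=2·(-1.25)+1/4·(-0.25)+3/4·(-2.25)=-4.25; next y=1/2·2.25+3/4·(-4.25)=-2.0625
n=2: y=-2.0625, sp=1, e=sp−y=3.0625; I=2.8125, D=e−e_prev=4.3125; u=2·3.0625+1/4·2.8125+3/4·4.3125=10.0625; next y=1/2·(-2.0625)+3/4·10.0625=6.515625
n=3: y=6.515625, sp=1, e=sp−y=-5.515625; I=-2.703125, D=e−e_prev=-8.578125; u=2·(-5.515625)+1/4·(-2.703125)+3/4·(-8.578125)=-18.140625; next y=1/2·6.515625+3/4·(-18.140625)≈-10.347656
n=4: y≈-10.347656, sp=5, e=sp−y≈15.347656; I≈12.644531, D=e−e_prev≈20.863281; u=2·15.347656+1/4·12.644531+3/4·20.863281≈49.503906; next y=1/2·(-10.347656)+3/4·49.503906≈31.954102
n=5: y≈31.954102, sp=5, e=sp−y≈-26.954102; I≈-14.309570, D=e−e_prev≈-42.301758; u=2·(-26.954102)+1/4·(-14.309570)+3/4·(-42.301758)≈-89.211914; next y=1/2·31.954102+3/4·(-89.211914)≈-50.931885
n=6: y≈-50.931885, sp=5, e=sp−y≈55.931885; I≈41.622314, D=e−e_prev≈82.885986; u=2·55.931885+1/4·41.622314+3/4·82.885986≈184.433838; next y=1/2·(-50.931885)+3/4·184.433838≈112.859436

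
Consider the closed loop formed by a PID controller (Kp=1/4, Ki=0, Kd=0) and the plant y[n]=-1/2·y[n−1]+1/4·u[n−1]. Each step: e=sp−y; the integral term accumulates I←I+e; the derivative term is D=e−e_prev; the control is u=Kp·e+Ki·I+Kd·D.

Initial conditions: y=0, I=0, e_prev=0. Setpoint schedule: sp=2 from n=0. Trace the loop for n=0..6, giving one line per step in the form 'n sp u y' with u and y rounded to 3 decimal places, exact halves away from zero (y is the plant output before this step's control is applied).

0 2 0.500 0.000
1 2 0.469 0.125
2 2 0.486 0.055
3 2 0.476 0.094
4 2 0.482 0.072
5 2 0.479 0.085
6 2 0.481 0.077

(exact arithmetic carried between steps; '≈' marks a value shown rounded to 6 d.p. or computed from one; I and e_prev carry over from the previous line; the table rounds u and y to 3 d.p., halves away from zero)
n=0: y=0, sp=2, e=sp−y=2; I=2, D=e−e_prev=2; u=1/4·2+0·2+0·2=0.5; next y=-1/2·0+1/4·0.5=0.125
n=1: y=0.125, sp=2, e=sp−y=1.875; I=3.875, D=e−e_prev=-0.125; u=1/4·1.875+0·3.875+0·(-0.125)=0.46875; next y=-1/2·0.125+1/4·0.46875≈0.054688
n=2: y≈0.054688, sp=2, e=sp−y≈1.945313; I≈5.820313, D=e−e_prev≈0.070313; u=1/4·1.945313+0·5.820313+0·0.070313≈0.486328; next y=-1/2·0.054688+1/4·0.486328≈0.094238
n=3: y≈0.094238, sp=2, e=sp−y≈1.905762; I≈7.726074, D=e−e_prev≈-0.039551; u=1/4·1.905762+0·7.726074+0·(-0.039551)≈0.476440; next y=-1/2·0.094238+1/4·0.476440≈0.071991
n=4: y≈0.071991, sp=2, e=sp−y≈1.928009; I≈9.654083, D=e−e_prev≈0.022247; u=1/4·1.928009+0·9.654083+0·0.022247≈0.482002; next y=-1/2·0.071991+1/4·0.482002≈0.084505
n=5: y≈0.084505, sp=2, e=sp−y≈1.915495; I≈11.569578, D=e−e_prev≈-0.012514; u=1/4·1.915495+0·11.569578+0·(-0.012514)≈0.478874; next y=-1/2·0.084505+1/4·0.478874≈0.077466
n=6: y≈0.077466, sp=2, e=sp−y≈1.922534; I≈13.492112, D=e−e_prev≈0.007039; u=1/4·1.922534+0·13.492112+0·0.007039≈0.480634; next y=-1/2·0.077466+1/4·0.480634≈0.081425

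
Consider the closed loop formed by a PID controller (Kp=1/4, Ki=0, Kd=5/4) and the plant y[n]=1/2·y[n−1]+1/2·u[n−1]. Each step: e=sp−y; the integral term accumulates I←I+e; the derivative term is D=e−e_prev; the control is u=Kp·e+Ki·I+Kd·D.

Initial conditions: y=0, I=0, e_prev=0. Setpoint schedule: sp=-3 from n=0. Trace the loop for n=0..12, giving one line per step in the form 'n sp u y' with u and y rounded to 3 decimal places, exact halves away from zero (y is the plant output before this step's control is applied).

0 -3 -4.500 0.000
1 -3 2.625 -2.250
2 -3 -3.844 0.188
3 -3 2.227 -1.828
4 -3 -3.334 0.199
5 -3 1.850 -1.567
6 -3 -2.921 0.141
7 -3 1.512 -1.390
8 -3 -2.579 0.061
9 -3 1.214 -1.259
10 -3 -2.290 -0.022
11 -3 0.957 -1.156
12 -3 -2.046 -0.100

(exact arithmetic carried between steps; '≈' marks a value shown rounded to 6 d.p. or computed from one; I and e_prev carry over from the previous line; the table rounds u and y to 3 d.p., halves away from zero)
n=0: y=0, sp=-3, e=sp−y=-3; I=-3, D=e−e_prev=-3; u=1/4·(-3)+0·(-3)+5/4·(-3)=-4.5; next y=1/2·0+1/2·(-4.5)=-2.25
n=1: y=-2.25, sp=-3, e=sp−y=-0.75; I=-3.75, D=e−e_prev=2.25; u=1/4·(-0.75)+0·(-3.75)+5/4·2.25=2.625; next y=1/2·(-2.25)+1/2·2.625=0.1875
n=2: y=0.1875, sp=-3, e=sp−y=-3.1875; I=-6.9375, D=e−e_prev=-2.4375; u=1/4·(-3.1875)+0·(-6.9375)+5/4·(-2.4375)=-3.84375; next y=1/2·0.1875+1/2·(-3.84375)=-1.828125
n=3: y=-1.828125, sp=-3, e=sp−y=-1.171875; I=-8.109375, D=e−e_prev=2.015625; u=1/4·(-1.171875)+0·(-8.109375)+5/4·2.015625≈2.226563; next y=1/2·(-1.828125)+1/2·2.226563≈0.199219
n=4: y≈0.199219, sp=-3, e=sp−y≈-3.199219; I≈-11.308594, D=e−e_prev≈-2.027344; u=1/4·(-3.199219)+0·(-11.308594)+5/4·(-2.027344)≈-3.333984; next y=1/2·0.199219+1/2·(-3.333984)≈-1.567383
n=5: y≈-1.567383, sp=-3, e=sp−y≈-1.432617; I≈-12.741211, D=e−e_prev≈1.766602; u=1/4·(-1.432617)+0·(-12.741211)+5/4·1.766602≈1.850098; next y=1/2·(-1.567383)+1/2·1.850098≈0.141357
n=6: y≈0.141357, sp=-3, e=sp−y≈-3.141357; I≈-15.882568, D=e−e_prev≈-1.708740; u=1/4·(-3.141357)+0·(-15.882568)+5/4·(-1.708740)≈-2.921265; next y=1/2·0.141357+1/2·(-2.921265)≈-1.389954
n=7: y≈-1.389954, sp=-3, e=sp−y≈-1.610046; I≈-17.492615, D=e−e_prev≈1.531311; u=1/4·(-1.610046)+0·(-17.492615)+5/4·1.531311≈1.511627; next y=1/2·(-1.389954)+1/2·1.511627≈0.060837
n=8: y≈0.060837, sp=-3, e=sp−y≈-3.060837; I≈-20.553452, D=e−e_prev≈-1.450790; u=1/4·(-3.060837)+0·(-20.553452)+5/4·(-1.450790)≈-2.578697; next y=1/2·0.060837+1/2·(-2.578697)≈-1.258930
n=9: y≈-1.258930, sp=-3, e=sp−y≈-1.741070; I≈-22.294521, D=e−e_prev≈1.319767; u=1/4·(-1.741070)+0·(-22.294521)+5/4·1.319767≈1.214441; next y=1/2·(-1.258930)+1/2·1.214441≈-0.022244
n=10: y≈-0.022244, sp=-3, e=sp−y≈-2.977756; I≈-25.272277, D=e−e_prev≈-1.236686; u=1/4·(-2.977756)+0·(-25.272277)+5/4·(-1.236686)≈-2.290296; next y=1/2·(-0.022244)+1/2·(-2.290296)≈-1.156270
n=11: y≈-1.156270, sp=-3, e=sp−y≈-1.843730; I≈-27.116007, D=e−e_prev≈1.134026; u=1/4·(-1.843730)+0·(-27.116007)+5/4·1.134026≈0.956600; next y=1/2·(-1.156270)+1/2·0.956600≈-0.099835
n=12: y≈-0.099835, sp=-3, e=sp−y≈-2.900165; I≈-30.016171, D=e−e_prev≈-1.056435; u=1/4·(-2.900165)+0·(-30.016171)+5/4·(-1.056435)≈-2.045585; next y=1/2·(-0.099835)+1/2·(-2.045585)≈-1.072710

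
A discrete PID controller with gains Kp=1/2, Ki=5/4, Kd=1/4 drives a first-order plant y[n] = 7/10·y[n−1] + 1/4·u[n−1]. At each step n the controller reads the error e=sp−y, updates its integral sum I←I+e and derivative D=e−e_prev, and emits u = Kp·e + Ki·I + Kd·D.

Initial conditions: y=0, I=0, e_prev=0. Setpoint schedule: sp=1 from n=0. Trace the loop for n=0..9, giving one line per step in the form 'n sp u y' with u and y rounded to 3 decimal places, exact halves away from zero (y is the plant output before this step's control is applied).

0 1 2.000 0.000
1 1 2.000 0.500
2 1 2.050 0.850
3 1 1.810 1.108
4 1 1.500 1.228
5 1 1.232 1.234
6 1 1.065 1.172
7 1 1.005 1.087
8 1 1.025 1.012
9 1 1.086 0.965

(exact arithmetic carried between steps; '≈' marks a value shown rounded to 6 d.p. or computed from one; I and e_prev carry over from the previous line; the table rounds u and y to 3 d.p., halves away from zero)
n=0: y=0, sp=1, e=sp−y=1; I=1, D=e−e_prev=1; u=1/2·1+5/4·1+1/4·1=2; next y=7/10·0+1/4·2=0.5
n=1: y=0.5, sp=1, e=sp−y=0.5; I=1.5, D=e−e_prev=-0.5; u=1/2·0.5+5/4·1.5+1/4·(-0.5)=2; next y=7/10·0.5+1/4·2=0.85
n=2: y=0.85, sp=1, e=sp−y=0.15; I=1.65, D=e−e_prev=-0.35; u=1/2·0.15+5/4·1.65+1/4·(-0.35)=2.05; next y=7/10·0.85+1/4·2.05=1.1075
n=3: y=1.1075, sp=1, e=sp−y=-0.1075; I=1.5425, D=e−e_prev=-0.2575; u=1/2·(-0.1075)+5/4·1.5425+1/4·(-0.2575)=1.81; next y=7/10·1.1075+1/4·1.81=1.22775
n=4: y=1.22775, sp=1, e=sp−y=-0.22775; I=1.31475, D=e−e_prev=-0.12025; u=1/2·(-0.22775)+5/4·1.31475+1/4·(-0.12025)=1.4995; next y=7/10·1.22775+1/4·1.4995=1.2343
n=5: y=1.2343, sp=1, e=sp−y=-0.2343; I=1.08045, D=e−e_prev=-0.00655; u=1/2·(-0.2343)+5/4·1.08045+1/4·(-0.00655)=1.231775; next y=7/10·1.2343+1/4·1.231775≈1.171954
n=6: y≈1.171954, sp=1, e=sp−y≈-0.171954; I≈0.908496, D=e−e_prev≈0.062346; u=1/2·(-0.171954)+5/4·0.908496+1/4·0.062346≈1.06523; next y=7/10·1.171954+1/4·1.06523≈1.086675
n=7: y≈1.086675, sp=1, e=sp−y≈-0.086675; I≈0.821821, D=e−e_prev≈0.085279; u=1/2·(-0.086675)+5/4·0.821821+1/4·0.085279≈1.005259; next y=7/10·1.086675+1/4·1.005259≈1.011987
n=8: y≈1.011987, sp=1, e=sp−y≈-0.011987; I≈0.809834, D=e−e_prev≈0.074688; u=1/2·(-0.011987)+5/4·0.809834+1/4·0.074688≈1.024971; next y=7/10·1.011987+1/4·1.024971≈0.964634
n=9: y≈0.964634, sp=1, e=sp−y≈0.035366; I≈0.845200, D=e−e_prev≈0.047353; u=1/2·0.035366+5/4·0.845200+1/4·0.047353≈1.086022; next y=7/10·0.964634+1/4·1.086022≈0.946749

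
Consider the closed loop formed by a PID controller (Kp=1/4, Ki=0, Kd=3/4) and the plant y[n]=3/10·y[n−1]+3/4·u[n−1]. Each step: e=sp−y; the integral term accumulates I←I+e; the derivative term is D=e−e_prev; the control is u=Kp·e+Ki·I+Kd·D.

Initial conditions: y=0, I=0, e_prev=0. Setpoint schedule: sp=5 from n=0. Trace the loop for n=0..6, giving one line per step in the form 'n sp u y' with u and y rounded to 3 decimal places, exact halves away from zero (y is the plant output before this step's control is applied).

0 5 5.000 0.000
1 5 -2.500 3.750
2 5 4.813 -0.750
3 5 -2.697 3.384
4 5 4.796 -1.007
5 5 -2.800 3.295
6 5 4.833 -1.112

(exact arithmetic carried between steps; '≈' marks a value shown rounded to 6 d.p. or computed from one; I and e_prev carry over from the previous line; the table rounds u and y to 3 d.p., halves away from zero)
n=0: y=0, sp=5, e=sp−y=5; I=5, D=e−e_prev=5; u=1/4·5+0·5+3/4·5=5; next y=3/10·0+3/4·5=3.75
n=1: y=3.75, sp=5, e=sp−y=1.25; I=6.25, D=e−e_prev=-3.75; u=1/4·1.25+0·6.25+3/4·(-3.75)=-2.5; next y=3/10·3.75+3/4·(-2.5)=-0.75
n=2: y=-0.75, sp=5, e=sp−y=5.75; I=12, D=e−e_prev=4.5; u=1/4·5.75+0·12+3/4·4.5=4.8125; next y=3/10·(-0.75)+3/4·4.8125=3.384375
n=3: y=3.384375, sp=5, e=sp−y=1.615625; I=13.615625, D=e−e_prev=-4.134375; u=1/4·1.615625+0·13.615625+3/4·(-4.134375)=-2.696875; next y=3/10·3.384375+3/4·(-2.696875)≈-1.007344
n=4: y≈-1.007344, sp=5, e=sp−y≈6.007344; I≈19.622969, D=e−e_prev≈4.391719; u=1/4·6.007344+0·19.622969+3/4·4.391719≈4.795625; next y=3/10·(-1.007344)+3/4·4.795625≈3.294516
n=5: y≈3.294516, sp=5, e=sp−y≈1.705484; I≈21.328453, D=e−e_prev≈-4.301859; u=1/4·1.705484+0·21.328453+3/4·(-4.301859)≈-2.800023; next y=3/10·3.294516+3/4·(-2.800023)≈-1.111663
n=6: y≈-1.111663, sp=5, e=sp−y≈6.111663; I≈27.440116, D=e−e_prev≈4.406179; u=1/4·6.111663+0·27.440116+3/4·4.406179≈4.832550; next y=3/10·(-1.111663)+3/4·4.832550≈3.290913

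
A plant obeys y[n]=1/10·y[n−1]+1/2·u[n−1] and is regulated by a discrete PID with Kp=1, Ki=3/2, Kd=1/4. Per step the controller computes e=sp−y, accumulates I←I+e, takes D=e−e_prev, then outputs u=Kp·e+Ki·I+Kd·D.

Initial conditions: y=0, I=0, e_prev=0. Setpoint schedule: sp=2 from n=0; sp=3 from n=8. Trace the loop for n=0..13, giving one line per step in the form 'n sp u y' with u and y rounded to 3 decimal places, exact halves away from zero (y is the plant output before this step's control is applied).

(exact arithmetic carried between steps; '≈' marks a value shown rounded to 6 d.p. or computed from one; I and e_prev carry over from the previous line; the table rounds u and y to 3 d.p., halves away from zero)
n=0: y=0, sp=2, e=sp−y=2; I=2, D=e−e_prev=2; u=1·2+3/2·2+1/4·2=5.5; next y=1/10·0+1/2·5.5=2.75
n=1: y=2.75, sp=2, e=sp−y=-0.75; I=1.25, D=e−e_prev=-2.75; u=1·(-0.75)+3/2·1.25+1/4·(-2.75)=0.4375; next y=1/10·2.75+1/2·0.4375=0.49375
n=2: y=0.49375, sp=2, e=sp−y=1.50625; I=2.75625, D=e−e_prev=2.25625; u=1·1.50625+3/2·2.75625+1/4·2.25625≈6.204688; next y=1/10·0.49375+1/2·6.204688≈3.151719
n=3: y≈3.151719, sp=2, e=sp−y≈-1.151719; I≈1.604531, D=e−e_prev≈-2.657969; u=1·(-1.151719)+3/2·1.604531+1/4·(-2.657969)≈0.590586; next y=1/10·3.151719+1/2·0.590586≈0.610465
n=4: y≈0.610465, sp=2, e=sp−y≈1.389535; I≈2.994066, D=e−e_prev≈2.541254; u=1·1.389535+3/2·2.994066+1/4·2.541254≈6.515948; next y=1/10·0.610465+1/2·6.515948≈3.319021
n=5: y≈3.319021, sp=2, e=sp−y≈-1.319021; I≈1.675046, D=e−e_prev≈-2.708556; u=1·(-1.319021)+3/2·1.675046+1/4·(-2.708556)≈0.516409; next y=1/10·3.319021+1/2·0.516409≈0.590107
n=6: y≈0.590107, sp=2, e=sp−y≈1.409893; I≈3.084939, D=e−e_prev≈2.728914; u=1·1.409893+3/2·3.084939+1/4·2.728914≈6.719531; next y=1/10·0.590107+1/2·6.719531≈3.418776
n=7: y≈3.418776, sp=2, e=sp−y≈-1.418776; I≈1.666163, D=e−e_prev≈-2.828669; u=1·(-1.418776)+3/2·1.666163+1/4·(-2.828669)≈0.373302; next y=1/10·3.418776+1/2·0.373302≈0.528528
n=8: y≈0.528528, sp=3, e=sp−y≈2.471472; I≈4.137635, D=e−e_prev≈3.890248; u=1·2.471472+3/2·4.137635+1/4·3.890248≈9.650486; next y=1/10·0.528528+1/2·9.650486≈4.878096
n=9: y≈4.878096, sp=3, e=sp−y≈-1.878096; I≈2.259539, D=e−e_prev≈-4.349567; u=1·(-1.878096)+3/2·2.259539+1/4·(-4.349567)≈0.423821; next y=1/10·4.878096+1/2·0.423821≈0.699720
n=10: y≈0.699720, sp=3, e=sp−y≈2.300280; I≈4.559819, D=e−e_prev≈4.178376; u=1·2.300280+3/2·4.559819+1/4·4.178376≈10.184602; next y=1/10·0.699720+1/2·10.184602≈5.162273
n=11: y≈5.162273, sp=3, e=sp−y≈-2.162273; I≈2.397546, D=e−e_prev≈-4.462553; u=1·(-2.162273)+3/2·2.397546+1/4·(-4.462553)≈0.318407; next y=1/10·5.162273+1/2·0.318407≈0.675431
n=12: y≈0.675431, sp=3, e=sp−y≈2.324569; I≈4.722115, D=e−e_prev≈4.486842; u=1·2.324569+3/2·4.722115+1/4·4.486842≈10.529452; next y=1/10·0.675431+1/2·10.529452≈5.332269
n=13: y≈5.332269, sp=3, e=sp−y≈-2.332269; I≈2.389846, D=e−e_prev≈-4.656838; u=1·(-2.332269)+3/2·2.389846+1/4·(-4.656838)≈0.088290; next y=1/10·5.332269+1/2·0.088290≈0.577372

0 2 5.500 0.000
1 2 0.438 2.750
2 2 6.205 0.494
3 2 0.591 3.152
4 2 6.516 0.610
5 2 0.516 3.319
6 2 6.720 0.590
7 2 0.373 3.419
8 3 9.650 0.529
9 3 0.424 4.878
10 3 10.185 0.700
11 3 0.318 5.162
12 3 10.529 0.675
13 3 0.088 5.332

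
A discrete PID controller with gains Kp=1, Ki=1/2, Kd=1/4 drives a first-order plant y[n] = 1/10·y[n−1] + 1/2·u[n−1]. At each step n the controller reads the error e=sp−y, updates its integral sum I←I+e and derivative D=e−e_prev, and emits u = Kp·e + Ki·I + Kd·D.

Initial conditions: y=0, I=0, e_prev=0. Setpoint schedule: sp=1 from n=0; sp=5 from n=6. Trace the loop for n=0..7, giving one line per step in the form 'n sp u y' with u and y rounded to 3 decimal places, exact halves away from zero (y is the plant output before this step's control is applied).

(exact arithmetic carried between steps; '≈' marks a value shown rounded to 6 d.p. or computed from one; I and e_prev carry over from the previous line; the table rounds u and y to 3 d.p., halves away from zero)
n=0: y=0, sp=1, e=sp−y=1; I=1, D=e−e_prev=1; u=1·1+1/2·1+1/4·1=1.75; next y=1/10·0+1/2·1.75=0.875
n=1: y=0.875, sp=1, e=sp−y=0.125; I=1.125, D=e−e_prev=-0.875; u=1·0.125+1/2·1.125+1/4·(-0.875)=0.46875; next y=1/10·0.875+1/2·0.46875=0.321875
n=2: y=0.321875, sp=1, e=sp−y=0.678125; I=1.803125, D=e−e_prev=0.553125; u=1·0.678125+1/2·1.803125+1/4·0.553125≈1.717969; next y=1/10·0.321875+1/2·1.717969≈0.891172
n=3: y≈0.891172, sp=1, e=sp−y≈0.108828; I≈1.911953, D=e−e_prev≈-0.569297; u=1·0.108828+1/2·1.911953+1/4·(-0.569297)≈0.922480; next y=1/10·0.891172+1/2·0.922480≈0.550357
n=4: y≈0.550357, sp=1, e=sp−y≈0.449643; I≈2.361596, D=e−e_prev≈0.340814; u=1·0.449643+1/2·2.361596+1/4·0.340814≈1.715644; next y=1/10·0.550357+1/2·1.715644≈0.912858
n=5: y≈0.912858, sp=1, e=sp−y≈0.087142; I≈2.448738, D=e−e_prev≈-0.362500; u=1·0.087142+1/2·2.448738+1/4·(-0.362500)≈1.220886; next y=1/10·0.912858+1/2·1.220886≈0.701729
n=6: y≈0.701729, sp=5, e=sp−y≈4.298271; I≈6.747009, D=e−e_prev≈4.211129; u=1·4.298271+1/2·6.747009+1/4·4.211129≈8.724558; next y=1/10·0.701729+1/2·8.724558≈4.432452
n=7: y≈4.432452, sp=5, e=sp−y≈0.567548; I≈7.314557, D=e−e_prev≈-3.730723; u=1·0.567548+1/2·7.314557+1/4·(-3.730723)≈3.292146; next y=1/10·4.432452+1/2·3.292146≈2.089318

0 1 1.750 0.000
1 1 0.469 0.875
2 1 1.718 0.322
3 1 0.922 0.891
4 1 1.716 0.550
5 1 1.221 0.913
6 5 8.725 0.702
7 5 3.292 4.432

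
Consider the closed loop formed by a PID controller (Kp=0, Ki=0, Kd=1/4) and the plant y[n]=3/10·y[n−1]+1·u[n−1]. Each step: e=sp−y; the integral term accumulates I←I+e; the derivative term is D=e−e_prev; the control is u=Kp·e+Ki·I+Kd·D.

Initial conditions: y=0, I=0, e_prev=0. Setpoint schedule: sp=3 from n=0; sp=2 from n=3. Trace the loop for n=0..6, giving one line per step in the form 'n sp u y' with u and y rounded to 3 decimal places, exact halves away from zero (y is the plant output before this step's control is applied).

0 3 0.750 0.000
1 3 -0.188 0.750
2 3 0.178 0.038
3 2 -0.288 0.189
4 2 0.105 -0.231
5 2 -0.067 0.036
6 2 0.023 -0.056

(exact arithmetic carried between steps; '≈' marks a value shown rounded to 6 d.p. or computed from one; I and e_prev carry over from the previous line; the table rounds u and y to 3 d.p., halves away from zero)
n=0: y=0, sp=3, e=sp−y=3; I=3, D=e−e_prev=3; u=0·3+0·3+1/4·3=0.75; next y=3/10·0+1·0.75=0.75
n=1: y=0.75, sp=3, e=sp−y=2.25; I=5.25, D=e−e_prev=-0.75; u=0·2.25+0·5.25+1/4·(-0.75)=-0.1875; next y=3/10·0.75+1·(-0.1875)=0.0375
n=2: y=0.0375, sp=3, e=sp−y=2.9625; I=8.2125, D=e−e_prev=0.7125; u=0·2.9625+0·8.2125+1/4·0.7125=0.178125; next y=3/10·0.0375+1·0.178125=0.189375
n=3: y=0.189375, sp=2, e=sp−y=1.810625; I=10.023125, D=e−e_prev=-1.151875; u=0·1.810625+0·10.023125+1/4·(-1.151875)≈-0.287969; next y=3/10·0.189375+1·(-0.287969)≈-0.231156
n=4: y≈-0.231156, sp=2, e=sp−y≈2.231156; I≈12.254281, D=e−e_prev≈0.420531; u=0·2.231156+0·12.254281+1/4·0.420531≈0.105133; next y=3/10·(-0.231156)+1·0.105133≈0.035786
n=5: y≈0.035786, sp=2, e=sp−y≈1.964214; I≈14.218495, D=e−e_prev≈-0.266942; u=0·1.964214+0·14.218495+1/4·(-0.266942)≈-0.066736; next y=3/10·0.035786+1·(-0.066736)≈-0.056000
n=6: y≈-0.056000, sp=2, e=sp−y≈2.056000; I≈16.274495, D=e−e_prev≈0.091786; u=0·2.056000+0·16.274495+1/4·0.091786≈0.022946; next y=3/10·(-0.056000)+1·0.022946≈0.006146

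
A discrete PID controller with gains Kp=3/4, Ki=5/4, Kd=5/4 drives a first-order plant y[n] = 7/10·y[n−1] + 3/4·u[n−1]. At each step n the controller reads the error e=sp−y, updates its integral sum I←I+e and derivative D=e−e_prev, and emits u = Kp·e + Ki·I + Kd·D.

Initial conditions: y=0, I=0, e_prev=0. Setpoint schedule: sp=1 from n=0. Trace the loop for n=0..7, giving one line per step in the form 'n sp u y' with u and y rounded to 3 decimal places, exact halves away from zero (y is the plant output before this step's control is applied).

(exact arithmetic carried between steps; '≈' marks a value shown rounded to 6 d.p. or computed from one; I and e_prev carry over from the previous line; the table rounds u and y to 3 d.p., halves away from zero)
n=0: y=0, sp=1, e=sp−y=1; I=1, D=e−e_prev=1; u=3/4·1+5/4·1+5/4·1=3.25; next y=7/10·0+3/4·3.25=2.4375
n=1: y=2.4375, sp=1, e=sp−y=-1.4375; I=-0.4375, D=e−e_prev=-2.4375; u=3/4·(-1.4375)+5/4·(-0.4375)+5/4·(-2.4375)=-4.671875; next y=7/10·2.4375+3/4·(-4.671875)≈-1.797656
n=2: y≈-1.797656, sp=1, e=sp−y≈2.797656; I≈2.360156, D=e−e_prev≈4.235156; u=3/4·2.797656+5/4·2.360156+5/4·4.235156≈10.342383; next y=7/10·(-1.797656)+3/4·10.342383≈6.498428
n=3: y≈6.498428, sp=1, e=sp−y≈-5.498428; I≈-3.138271, D=e−e_prev≈-8.296084; u=3/4·(-5.498428)+5/4·(-3.138271)+5/4·(-8.296084)≈-18.416765; next y=7/10·6.498428+3/4·(-18.416765)≈-9.263674
n=4: y≈-9.263674, sp=1, e=sp−y≈10.263674; I≈7.125403, D=e−e_prev≈15.762102; u=3/4·10.263674+5/4·7.125403+5/4·15.762102≈36.307137; next y=7/10·(-9.263674)+3/4·36.307137≈20.745781
n=5: y≈20.745781, sp=1, e=sp−y≈-19.745781; I≈-12.620378, D=e−e_prev≈-30.009455; u=3/4·(-19.745781)+5/4·(-12.620378)+5/4·(-30.009455)≈-68.096627; next y=7/10·20.745781+3/4·(-68.096627)≈-36.550424
n=6: y≈-36.550424, sp=1, e=sp−y≈37.550424; I≈24.930046, D=e−e_prev≈57.296205; u=3/4·37.550424+5/4·24.930046+5/4·57.296205≈130.945631; next y=7/10·(-36.550424)+3/4·130.945631≈72.623926
n=7: y≈72.623926, sp=1, e=sp−y≈-71.623926; I≈-46.693881, D=e−e_prev≈-109.174350; u=3/4·(-71.623926)+5/4·(-46.693881)+5/4·(-109.174350)≈-248.553233; next y=7/10·72.623926+3/4·(-248.553233)≈-135.578176

0 1 3.250 0.000
1 1 -4.672 2.438
2 1 10.342 -1.798
3 1 -18.417 6.498
4 1 36.307 -9.264
5 1 -68.097 20.746
6 1 130.946 -36.550
7 1 -248.553 72.624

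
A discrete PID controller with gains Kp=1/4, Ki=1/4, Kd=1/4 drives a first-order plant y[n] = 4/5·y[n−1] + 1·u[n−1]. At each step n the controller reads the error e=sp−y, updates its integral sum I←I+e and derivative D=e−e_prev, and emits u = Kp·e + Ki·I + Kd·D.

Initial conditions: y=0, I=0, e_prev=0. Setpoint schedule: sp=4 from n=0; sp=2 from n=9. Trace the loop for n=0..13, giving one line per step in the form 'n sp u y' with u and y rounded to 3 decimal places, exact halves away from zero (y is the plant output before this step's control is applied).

0 4 3.000 0.000
1 4 0.750 3.000
2 4 1.638 3.150
3 4 1.132 4.158
4 4 1.119 4.458
5 4 0.909 4.685
6 4 0.816 4.657
7 4 0.731 4.542
8 4 0.700 4.364
9 2 -0.806 4.191
10 2 0.336 2.547
11 2 -0.082 2.374
12 2 0.199 1.817
13 2 0.229 1.653

(exact arithmetic carried between steps; '≈' marks a value shown rounded to 6 d.p. or computed from one; I and e_prev carry over from the previous line; the table rounds u and y to 3 d.p., halves away from zero)
n=0: y=0, sp=4, e=sp−y=4; I=4, D=e−e_prev=4; u=1/4·4+1/4·4+1/4·4=3; next y=4/5·0+1·3=3
n=1: y=3, sp=4, e=sp−y=1; I=5, D=e−e_prev=-3; u=1/4·1+1/4·5+1/4·(-3)=0.75; next y=4/5·3+1·0.75=3.15
n=2: y=3.15, sp=4, e=sp−y=0.85; I=5.85, D=e−e_prev=-0.15; u=1/4·0.85+1/4·5.85+1/4·(-0.15)=1.6375; next y=4/5·3.15+1·1.6375=4.1575
n=3: y=4.1575, sp=4, e=sp−y=-0.1575; I=5.6925, D=e−e_prev=-1.0075; u=1/4·(-0.1575)+1/4·5.6925+1/4·(-1.0075)=1.131875; next y=4/5·4.1575+1·1.131875=4.457875
n=4: y=4.457875, sp=4, e=sp−y=-0.457875; I=5.234625, D=e−e_prev=-0.300375; u=1/4·(-0.457875)+1/4·5.234625+1/4·(-0.300375)≈1.119094; next y=4/5·4.457875+1·1.119094≈4.685394
n=5: y≈4.685394, sp=4, e=sp−y≈-0.685394; I≈4.549231, D=e−e_prev≈-0.227519; u=1/4·(-0.685394)+1/4·4.549231+1/4·(-0.227519)≈0.909080; next y=4/5·4.685394+1·0.909080≈4.657395
n=6: y≈4.657395, sp=4, e=sp−y≈-0.657395; I≈3.891837, D=e−e_prev≈0.027999; u=1/4·(-0.657395)+1/4·3.891837+1/4·0.027999≈0.815610; next y=4/5·4.657395+1·0.815610≈4.541526
n=7: y≈4.541526, sp=4, e=sp−y≈-0.541526; I≈3.350311, D=e−e_prev≈0.115869; u=1/4·(-0.541526)+1/4·3.350311+1/4·0.115869≈0.731163; next y=4/5·4.541526+1·0.731163≈4.364384
n=8: y≈4.364384, sp=4, e=sp−y≈-0.364384; I≈2.985926, D=e−e_prev≈0.177142; u=1/4·(-0.364384)+1/4·2.985926+1/4·0.177142≈0.699671; next y=4/5·4.364384+1·0.699671≈4.191178
n=9: y≈4.191178, sp=2, e=sp−y≈-2.191178; I≈0.794748, D=e−e_prev≈-1.826794; u=1/4·(-2.191178)+1/4·0.794748+1/4·(-1.826794)≈-0.805806; next y=4/5·4.191178+1·(-0.805806)≈2.547137
n=10: y≈2.547137, sp=2, e=sp−y≈-0.547137; I≈0.247612, D=e−e_prev≈1.644042; u=1/4·(-0.547137)+1/4·0.247612+1/4·1.644042≈0.336129; next y=4/5·2.547137+1·0.336129≈2.373838
n=11: y≈2.373838, sp=2, e=sp−y≈-0.373838; I≈-0.126227, D=e−e_prev≈0.173298; u=1/4·(-0.373838)+1/4·(-0.126227)+1/4·0.173298≈-0.081692; next y=4/5·2.373838+1·(-0.081692)≈1.817379
n=12: y≈1.817379, sp=2, e=sp−y≈0.182621; I≈0.056394, D=e−e_prev≈0.556459; u=1/4·0.182621+1/4·0.056394+1/4·0.556459≈0.198869; next y=4/5·1.817379+1·0.198869≈1.652772
n=13: y≈1.652772, sp=2, e=sp−y≈0.347228; I≈0.403622, D=e−e_prev≈0.164607; u=1/4·0.347228+1/4·0.403622+1/4·0.164607≈0.228864; next y=4/5·1.652772+1·0.228864≈1.551082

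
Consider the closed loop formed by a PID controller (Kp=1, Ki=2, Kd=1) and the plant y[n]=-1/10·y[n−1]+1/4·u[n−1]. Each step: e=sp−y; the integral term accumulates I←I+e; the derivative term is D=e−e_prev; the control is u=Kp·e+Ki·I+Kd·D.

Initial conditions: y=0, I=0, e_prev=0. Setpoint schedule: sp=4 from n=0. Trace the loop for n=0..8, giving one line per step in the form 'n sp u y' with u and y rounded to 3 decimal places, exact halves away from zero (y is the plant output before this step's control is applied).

(exact arithmetic carried between steps; '≈' marks a value shown rounded to 6 d.p. or computed from one; I and e_prev carry over from the previous line; the table rounds u and y to 3 d.p., halves away from zero)
n=0: y=0, sp=4, e=sp−y=4; I=4, D=e−e_prev=4; u=1·4+2·4+1·4=16; next y=-1/10·0+1/4·16=4
n=1: y=4, sp=4, e=sp−y=0; I=4, D=e−e_prev=-4; u=1·0+2·4+1·(-4)=4; next y=-1/10·4+1/4·4=0.6
n=2: y=0.6, sp=4, e=sp−y=3.4; I=7.4, D=e−e_prev=3.4; u=1·3.4+2·7.4+1·3.4=21.6; next y=-1/10·0.6+1/4·21.6=5.34
n=3: y=5.34, sp=4, e=sp−y=-1.34; I=6.06, D=e−e_prev=-4.74; u=1·(-1.34)+2·6.06+1·(-4.74)=6.04; next y=-1/10·5.34+1/4·6.04=0.976
n=4: y=0.976, sp=4, e=sp−y=3.024; I=9.084, D=e−e_prev=4.364; u=1·3.024+2·9.084+1·4.364=25.556; next y=-1/10·0.976+1/4·25.556=6.2914
n=5: y=6.2914, sp=4, e=sp−y=-2.2914; I=6.7926, D=e−e_prev=-5.3154; u=1·(-2.2914)+2·6.7926+1·(-5.3154)=5.9784; next y=-1/10·6.2914+1/4·5.9784=0.86546
n=6: y=0.86546, sp=4, e=sp−y=3.13454; I=9.92714, D=e−e_prev=5.42594; u=1·3.13454+2·9.92714+1·5.42594=28.41476; next y=-1/10·0.86546+1/4·28.41476=7.017144
n=7: y=7.017144, sp=4, e=sp−y=-3.017144; I=6.909996, D=e−e_prev=-6.151684; u=1·(-3.017144)+2·6.909996+1·(-6.151684)=4.651164; next y=-1/10·7.017144+1/4·4.651164≈0.461077
n=8: y≈0.461077, sp=4, e=sp−y≈3.538923; I≈10.448919, D=e−e_prev≈6.556067; u=1·3.538923+2·10.448919+1·6.556067≈30.992830; next y=-1/10·0.461077+1/4·30.992830≈7.702100

0 4 16.000 0.000
1 4 4.000 4.000
2 4 21.600 0.600
3 4 6.040 5.340
4 4 25.556 0.976
5 4 5.978 6.291
6 4 28.415 0.865
7 4 4.651 7.017
8 4 30.993 0.461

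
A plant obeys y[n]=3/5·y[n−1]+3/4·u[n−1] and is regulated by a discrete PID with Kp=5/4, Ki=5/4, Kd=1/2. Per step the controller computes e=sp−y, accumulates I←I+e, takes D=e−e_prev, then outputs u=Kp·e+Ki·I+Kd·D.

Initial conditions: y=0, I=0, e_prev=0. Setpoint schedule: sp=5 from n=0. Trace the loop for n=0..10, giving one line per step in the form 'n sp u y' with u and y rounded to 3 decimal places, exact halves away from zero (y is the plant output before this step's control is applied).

0 5 15.000 0.000
1 5 -15.000 11.250
2 5 30.063 -4.500
3 5 -38.978 19.847
4 5 66.154 -17.325
5 5 -94.162 39.220
6 5 150.264 -47.090
7 5 -222.381 84.445
8 5 345.771 -116.119
9 5 -520.439 189.657
10 5 800.204 -276.535

(exact arithmetic carried between steps; '≈' marks a value shown rounded to 6 d.p. or computed from one; I and e_prev carry over from the previous line; the table rounds u and y to 3 d.p., halves away from zero)
n=0: y=0, sp=5, e=sp−y=5; I=5, D=e−e_prev=5; u=5/4·5+5/4·5+1/2·5=15; next y=3/5·0+3/4·15=11.25
n=1: y=11.25, sp=5, e=sp−y=-6.25; I=-1.25, D=e−e_prev=-11.25; u=5/4·(-6.25)+5/4·(-1.25)+1/2·(-11.25)=-15; next y=3/5·11.25+3/4·(-15)=-4.5
n=2: y=-4.5, sp=5, e=sp−y=9.5; I=8.25, D=e−e_prev=15.75; u=5/4·9.5+5/4·8.25+1/2·15.75=30.0625; next y=3/5·(-4.5)+3/4·30.0625=19.846875
n=3: y=19.846875, sp=5, e=sp−y=-14.846875; I=-6.596875, D=e−e_prev=-24.346875; u=5/4·(-14.846875)+5/4·(-6.596875)+1/2·(-24.346875)=-38.978125; next y=3/5·19.846875+3/4·(-38.978125)≈-17.325469
n=4: y≈-17.325469, sp=5, e=sp−y≈22.325469; I≈15.728594, D=e−e_prev≈37.172344; u=5/4·22.325469+5/4·15.728594+1/2·37.172344≈66.15375; next y=3/5·(-17.325469)+3/4·66.15375≈39.220031
n=5: y≈39.220031, sp=5, e=sp−y≈-34.220031; I≈-18.491438, D=e−e_prev≈-56.5455; u=5/4·(-34.220031)+5/4·(-18.491438)+1/2·(-56.5455)≈-94.162086; next y=3/5·39.220031+3/4·(-94.162086)≈-47.089546
n=6: y≈-47.089546, sp=5, e=sp−y≈52.089546; I≈33.598108, D=e−e_prev≈86.309577; u=5/4·52.089546+5/4·33.598108+1/2·86.309577≈150.264356; next y=3/5·(-47.089546)+3/4·150.264356≈84.444539
n=7: y≈84.444539, sp=5, e=sp−y≈-79.444539; I≈-45.846431, D=e−e_prev≈-131.534085; u=5/4·(-79.444539)+5/4·(-45.846431)+1/2·(-131.534085)≈-222.380756; next y=3/5·84.444539+3/4·(-222.380756)≈-116.118843
n=8: y≈-116.118843, sp=5, e=sp−y≈121.118843; I≈75.272412, D=e−e_prev≈200.563383; u=5/4·121.118843+5/4·75.272412+1/2·200.563383≈345.770761; next y=3/5·(-116.118843)+3/4·345.770761≈189.656764
n=9: y≈189.656764, sp=5, e=sp−y≈-184.656764; I≈-109.384352, D=e−e_prev≈-305.775608; u=5/4·(-184.656764)+5/4·(-109.384352)+1/2·(-305.775608)≈-520.439200; next y=3/5·189.656764+3/4·(-520.439200)≈-276.535341
n=10: y≈-276.535341, sp=5, e=sp−y≈281.535341; I≈172.150989, D=e−e_prev≈466.192106; u=5/4·281.535341+5/4·172.150989+1/2·466.192106≈800.203966; next y=3/5·(-276.535341)+3/4·800.203966≈434.231769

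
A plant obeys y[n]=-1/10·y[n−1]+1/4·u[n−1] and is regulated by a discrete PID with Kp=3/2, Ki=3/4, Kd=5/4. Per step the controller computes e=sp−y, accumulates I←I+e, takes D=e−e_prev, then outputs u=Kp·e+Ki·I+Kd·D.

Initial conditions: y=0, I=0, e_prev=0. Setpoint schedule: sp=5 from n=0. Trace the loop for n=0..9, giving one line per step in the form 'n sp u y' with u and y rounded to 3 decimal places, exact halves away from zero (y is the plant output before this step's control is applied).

(exact arithmetic carried between steps; '≈' marks a value shown rounded to 6 d.p. or computed from one; I and e_prev carry over from the previous line; the table rounds u and y to 3 d.p., halves away from zero)
n=0: y=0, sp=5, e=sp−y=5; I=5, D=e−e_prev=5; u=3/2·5+3/4·5+5/4·5=17.5; next y=-1/10·0+1/4·17.5=4.375
n=1: y=4.375, sp=5, e=sp−y=0.625; I=5.625, D=e−e_prev=-4.375; u=3/2·0.625+3/4·5.625+5/4·(-4.375)=-0.3125; next y=-1/10·4.375+1/4·(-0.3125)=-0.515625
n=2: y=-0.515625, sp=5, e=sp−y=5.515625; I=11.140625, D=e−e_prev=4.890625; u=3/2·5.515625+3/4·11.140625+5/4·4.890625≈22.742188; next y=-1/10·(-0.515625)+1/4·22.742188≈5.737109
n=3: y≈5.737109, sp=5, e=sp−y≈-0.737109; I≈10.403516, D=e−e_prev≈-6.252734; u=3/2·(-0.737109)+3/4·10.403516+5/4·(-6.252734)≈-1.118945; next y=-1/10·5.737109+1/4·(-1.118945)≈-0.853447
n=4: y≈-0.853447, sp=5, e=sp−y≈5.853447; I≈16.256963, D=e−e_prev≈6.590557; u=3/2·5.853447+3/4·16.256963+5/4·6.590557≈29.211089; next y=-1/10·(-0.853447)+1/4·29.211089≈7.388117
n=5: y≈7.388117, sp=5, e=sp−y≈-2.388117; I≈13.868846, D=e−e_prev≈-8.241564; u=3/2·(-2.388117)+3/4·13.868846+5/4·(-8.241564)≈-3.482496; next y=-1/10·7.388117+1/4·(-3.482496)≈-1.609436
n=6: y≈-1.609436, sp=5, e=sp−y≈6.609436; I≈20.478282, D=e−e_prev≈8.997553; u=3/2·6.609436+3/4·20.478282+5/4·8.997553≈36.519806; next y=-1/10·(-1.609436)+1/4·36.519806≈9.290895
n=7: y≈9.290895, sp=5, e=sp−y≈-4.290895; I≈16.187387, D=e−e_prev≈-10.900331; u=3/2·(-4.290895)+3/4·16.187387+5/4·(-10.900331)≈-7.921216; next y=-1/10·9.290895+1/4·(-7.921216)≈-2.909393
n=8: y≈-2.909393, sp=5, e=sp−y≈7.909393; I≈24.096780, D=e−e_prev≈12.200289; u=3/2·7.909393+3/4·24.096780+5/4·12.200289≈45.187036; next y=-1/10·(-2.909393)+1/4·45.187036≈11.587698
n=9: y≈11.587698, sp=5, e=sp−y≈-6.587698; I≈17.509082, D=e−e_prev≈-14.497092; u=3/2·(-6.587698)+3/4·17.509082+5/4·(-14.497092)≈-14.871101; next y=-1/10·11.587698+1/4·(-14.871101)≈-4.876545

0 5 17.500 0.000
1 5 -0.313 4.375
2 5 22.742 -0.516
3 5 -1.119 5.737
4 5 29.211 -0.853
5 5 -3.482 7.388
6 5 36.520 -1.609
7 5 -7.921 9.291
8 5 45.187 -2.909
9 5 -14.871 11.588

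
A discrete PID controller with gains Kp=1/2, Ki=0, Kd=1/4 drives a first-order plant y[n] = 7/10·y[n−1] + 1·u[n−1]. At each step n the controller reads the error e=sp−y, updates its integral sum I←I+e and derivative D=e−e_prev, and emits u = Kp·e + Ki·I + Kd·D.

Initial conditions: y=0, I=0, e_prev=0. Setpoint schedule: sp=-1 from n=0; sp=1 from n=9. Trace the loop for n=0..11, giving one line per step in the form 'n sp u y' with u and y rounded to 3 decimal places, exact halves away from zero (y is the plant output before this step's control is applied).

(exact arithmetic carried between steps; '≈' marks a value shown rounded to 6 d.p. or computed from one; I and e_prev carry over from the previous line; the table rounds u and y to 3 d.p., halves away from zero)
n=0: y=0, sp=-1, e=sp−y=-1; I=-1, D=e−e_prev=-1; u=1/2·(-1)+0·(-1)+1/4·(-1)=-0.75; next y=7/10·0+1·(-0.75)=-0.75
n=1: y=-0.75, sp=-1, e=sp−y=-0.25; I=-1.25, D=e−e_prev=0.75; u=1/2·(-0.25)+0·(-1.25)+1/4·0.75=0.0625; next y=7/10·(-0.75)+1·0.0625=-0.4625
n=2: y=-0.4625, sp=-1, e=sp−y=-0.5375; I=-1.7875, D=e−e_prev=-0.2875; u=1/2·(-0.5375)+0·(-1.7875)+1/4·(-0.2875)=-0.340625; next y=7/10·(-0.4625)+1·(-0.340625)=-0.664375
n=3: y=-0.664375, sp=-1, e=sp−y=-0.335625; I=-2.123125, D=e−e_prev=0.201875; u=1/2·(-0.335625)+0·(-2.123125)+1/4·0.201875≈-0.117344; next y=7/10·(-0.664375)+1·(-0.117344)≈-0.582406
n=4: y≈-0.582406, sp=-1, e=sp−y≈-0.417594; I≈-2.540719, D=e−e_prev≈-0.081969; u=1/2·(-0.417594)+0·(-2.540719)+1/4·(-0.081969)≈-0.229289; next y=7/10·(-0.582406)+1·(-0.229289)≈-0.636973
n=5: y≈-0.636973, sp=-1, e=sp−y≈-0.363027; I≈-2.903745, D=e−e_prev≈0.054567; u=1/2·(-0.363027)+0·(-2.903745)+1/4·0.054567≈-0.167871; next y=7/10·(-0.636973)+1·(-0.167871)≈-0.613753
n=6: y≈-0.613753, sp=-1, e=sp−y≈-0.386247; I≈-3.289992, D=e−e_prev≈-0.023221; u=1/2·(-0.386247)+0·(-3.289992)+1/4·(-0.023221)≈-0.198929; next y=7/10·(-0.613753)+1·(-0.198929)≈-0.628556
n=7: y≈-0.628556, sp=-1, e=sp−y≈-0.371444; I≈-3.661437, D=e−e_prev≈0.014803; u=1/2·(-0.371444)+0·(-3.661437)+1/4·0.014803≈-0.182021; next y=7/10·(-0.628556)+1·(-0.182021)≈-0.622010
n=8: y≈-0.622010, sp=-1, e=sp−y≈-0.377990; I≈-4.039426, D=e−e_prev≈-0.006545; u=1/2·(-0.377990)+0·(-4.039426)+1/4·(-0.006545)≈-0.190631; next y=7/10·(-0.622010)+1·(-0.190631)≈-0.626038
n=9: y≈-0.626038, sp=1, e=sp−y≈1.626038; I≈-2.413388, D=e−e_prev≈2.004028; u=1/2·1.626038+0·(-2.413388)+1/4·2.004028≈1.314026; next y=7/10·(-0.626038)+1·1.314026≈0.875799
n=10: y≈0.875799, sp=1, e=sp−y≈0.124201; I≈-2.289187, D=e−e_prev≈-1.501838; u=1/2·0.124201+0·(-2.289187)+1/4·(-1.501838)≈-0.313359; next y=7/10·0.875799+1·(-0.313359)≈0.299700
n=11: y≈0.299700, sp=1, e=sp−y≈0.700300; I≈-1.588888, D=e−e_prev≈0.576099; u=1/2·0.700300+0·(-1.588888)+1/4·0.576099≈0.494175; next y=7/10·0.299700+1·0.494175≈0.703965

0 -1 -0.750 0.000
1 -1 0.063 -0.750
2 -1 -0.341 -0.463
3 -1 -0.117 -0.664
4 -1 -0.229 -0.582
5 -1 -0.168 -0.637
6 -1 -0.199 -0.614
7 -1 -0.182 -0.629
8 -1 -0.191 -0.622
9 1 1.314 -0.626
10 1 -0.313 0.876
11 1 0.494 0.300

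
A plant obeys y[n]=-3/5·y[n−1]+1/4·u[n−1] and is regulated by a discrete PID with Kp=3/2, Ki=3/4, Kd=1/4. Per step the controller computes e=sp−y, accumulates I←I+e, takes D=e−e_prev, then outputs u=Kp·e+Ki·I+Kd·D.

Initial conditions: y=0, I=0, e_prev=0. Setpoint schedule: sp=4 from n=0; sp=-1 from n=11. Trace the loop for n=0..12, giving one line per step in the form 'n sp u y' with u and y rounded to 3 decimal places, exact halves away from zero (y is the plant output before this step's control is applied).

0 4 10.000 0.000
1 4 5.750 2.500
2 4 13.906 -0.063
3 4 7.371 3.514
4 4 18.079 -0.266
5 4 7.971 4.679
6 4 22.433 -0.815
7 4 7.391 6.097
8 4 27.315 -1.810
9 4 5.382 7.915
10 4 33.173 -3.403
11 -1 -10.951 10.335
12 -1 33.418 -8.939

(exact arithmetic carried between steps; '≈' marks a value shown rounded to 6 d.p. or computed from one; I and e_prev carry over from the previous line; the table rounds u and y to 3 d.p., halves away from zero)
n=0: y=0, sp=4, e=sp−y=4; I=4, D=e−e_prev=4; u=3/2·4+3/4·4+1/4·4=10; next y=-3/5·0+1/4·10=2.5
n=1: y=2.5, sp=4, e=sp−y=1.5; I=5.5, D=e−e_prev=-2.5; u=3/2·1.5+3/4·5.5+1/4·(-2.5)=5.75; next y=-3/5·2.5+1/4·5.75=-0.0625
n=2: y=-0.0625, sp=4, e=sp−y=4.0625; I=9.5625, D=e−e_prev=2.5625; u=3/2·4.0625+3/4·9.5625+1/4·2.5625=13.90625; next y=-3/5·(-0.0625)+1/4·13.90625≈3.514063
n=3: y≈3.514063, sp=4, e=sp−y≈0.485938; I≈10.048438, D=e−e_prev≈-3.576563; u=3/2·0.485938+3/4·10.048438+1/4·(-3.576563)≈7.371094; next y=-3/5·3.514063+1/4·7.371094≈-0.265664
n=4: y≈-0.265664, sp=4, e=sp−y≈4.265664; I≈14.314102, D=e−e_prev≈3.779727; u=3/2·4.265664+3/4·14.314102+1/4·3.779727≈18.079004; next y=-3/5·(-0.265664)+1/4·18.079004≈4.679149
n=5: y≈4.679149, sp=4, e=sp−y≈-0.679149; I≈13.634952, D=e−e_prev≈-4.944813; u=3/2·(-0.679149)+3/4·13.634952+1/4·(-4.944813)≈7.971287; next y=-3/5·4.679149+1/4·7.971287≈-0.814668
n=6: y≈-0.814668, sp=4, e=sp−y≈4.814668; I≈18.449620, D=e−e_prev≈5.493817; u=3/2·4.814668+3/4·18.449620+1/4·5.493817≈22.432671; next y=-3/5·(-0.814668)+1/4·22.432671≈6.096969
n=7: y≈6.096969, sp=4, e=sp−y≈-2.096969; I≈16.352651, D=e−e_prev≈-6.911637; u=3/2·(-2.096969)+3/4·16.352651+1/4·(-6.911637)≈7.391126; next y=-3/5·6.096969+1/4·7.391126≈-1.810400
n=8: y≈-1.810400, sp=4, e=sp−y≈5.810400; I≈22.163051, D=e−e_prev≈7.907368; u=3/2·5.810400+3/4·22.163051+1/4·7.907368≈27.314730; next y=-3/5·(-1.810400)+1/4·27.314730≈7.914922
n=9: y≈7.914922, sp=4, e=sp−y≈-3.914922; I≈18.248129, D=e−e_prev≈-9.725322; u=3/2·(-3.914922)+3/4·18.248129+1/4·(-9.725322)≈5.382383; next y=-3/5·7.914922+1/4·5.382383≈-3.403358
n=10: y≈-3.403358, sp=4, e=sp−y≈7.403358; I≈25.651486, D=e−e_prev≈11.318280; u=3/2·7.403358+3/4·25.651486+1/4·11.318280≈33.173221; next y=-3/5·(-3.403358)+1/4·33.173221≈10.335320
n=11: y≈10.335320, sp=-1, e=sp−y≈-11.335320; I≈14.316167, D=e−e_prev≈-18.738677; u=3/2·(-11.335320)+3/4·14.316167+1/4·(-18.738677)≈-10.950524; next y=-3/5·10.335320+1/4·(-10.950524)≈-8.938823
n=12: y≈-8.938823, sp=-1, e=sp−y≈7.938823; I≈22.254990, D=e−e_prev≈19.274143; u=3/2·7.938823+3/4·22.254990+1/4·19.274143≈33.418012; next y=-3/5·(-8.938823)+1/4·33.418012≈13.717797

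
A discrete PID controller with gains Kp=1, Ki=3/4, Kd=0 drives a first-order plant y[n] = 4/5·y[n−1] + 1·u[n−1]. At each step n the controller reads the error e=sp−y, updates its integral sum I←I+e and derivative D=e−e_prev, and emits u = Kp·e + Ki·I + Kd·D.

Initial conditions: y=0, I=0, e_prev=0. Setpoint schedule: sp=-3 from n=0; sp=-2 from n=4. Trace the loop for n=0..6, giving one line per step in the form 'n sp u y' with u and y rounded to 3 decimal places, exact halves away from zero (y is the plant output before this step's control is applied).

0 -3 -5.250 0.000
1 -3 1.688 -5.250
2 -3 -1.416 -2.513
3 -3 -0.183 -3.426
4 -2 1.008 -2.924
5 -2 -1.086 -1.331
6 -2 -0.153 -2.151

(exact arithmetic carried between steps; '≈' marks a value shown rounded to 6 d.p. or computed from one; I and e_prev carry over from the previous line; the table rounds u and y to 3 d.p., halves away from zero)
n=0: y=0, sp=-3, e=sp−y=-3; I=-3, D=e−e_prev=-3; u=1·(-3)+3/4·(-3)+0·(-3)=-5.25; next y=4/5·0+1·(-5.25)=-5.25
n=1: y=-5.25, sp=-3, e=sp−y=2.25; I=-0.75, D=e−e_prev=5.25; u=1·2.25+3/4·(-0.75)+0·5.25=1.6875; next y=4/5·(-5.25)+1·1.6875=-2.5125
n=2: y=-2.5125, sp=-3, e=sp−y=-0.4875; I=-1.2375, D=e−e_prev=-2.7375; u=1·(-0.4875)+3/4·(-1.2375)+0·(-2.7375)=-1.415625; next y=4/5·(-2.5125)+1·(-1.415625)=-3.425625
n=3: y=-3.425625, sp=-3, e=sp−y=0.425625; I=-0.811875, D=e−e_prev=0.913125; u=1·0.425625+3/4·(-0.811875)+0·0.913125≈-0.183281; next y=4/5·(-3.425625)+1·(-0.183281)≈-2.923781
n=4: y≈-2.923781, sp=-2, e=sp−y≈0.923781; I≈0.111906, D=e−e_prev≈0.498156; u=1·0.923781+3/4·0.111906+0·0.498156≈1.007711; next y=4/5·(-2.923781)+1·1.007711≈-1.331314
n=5: y≈-1.331314, sp=-2, e=sp−y≈-0.668686; I≈-0.556780, D=e−e_prev≈-1.592467; u=1·(-0.668686)+3/4·(-0.556780)+0·(-1.592467)≈-1.086271; next y=4/5·(-1.331314)+1·(-1.086271)≈-2.151322
n=6: y≈-2.151322, sp=-2, e=sp−y≈0.151322; I≈-0.405458, D=e−e_prev≈0.820008; u=1·0.151322+3/4·(-0.405458)+0·0.820008≈-0.152771; next y=4/5·(-2.151322)+1·(-0.152771)≈-1.873829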